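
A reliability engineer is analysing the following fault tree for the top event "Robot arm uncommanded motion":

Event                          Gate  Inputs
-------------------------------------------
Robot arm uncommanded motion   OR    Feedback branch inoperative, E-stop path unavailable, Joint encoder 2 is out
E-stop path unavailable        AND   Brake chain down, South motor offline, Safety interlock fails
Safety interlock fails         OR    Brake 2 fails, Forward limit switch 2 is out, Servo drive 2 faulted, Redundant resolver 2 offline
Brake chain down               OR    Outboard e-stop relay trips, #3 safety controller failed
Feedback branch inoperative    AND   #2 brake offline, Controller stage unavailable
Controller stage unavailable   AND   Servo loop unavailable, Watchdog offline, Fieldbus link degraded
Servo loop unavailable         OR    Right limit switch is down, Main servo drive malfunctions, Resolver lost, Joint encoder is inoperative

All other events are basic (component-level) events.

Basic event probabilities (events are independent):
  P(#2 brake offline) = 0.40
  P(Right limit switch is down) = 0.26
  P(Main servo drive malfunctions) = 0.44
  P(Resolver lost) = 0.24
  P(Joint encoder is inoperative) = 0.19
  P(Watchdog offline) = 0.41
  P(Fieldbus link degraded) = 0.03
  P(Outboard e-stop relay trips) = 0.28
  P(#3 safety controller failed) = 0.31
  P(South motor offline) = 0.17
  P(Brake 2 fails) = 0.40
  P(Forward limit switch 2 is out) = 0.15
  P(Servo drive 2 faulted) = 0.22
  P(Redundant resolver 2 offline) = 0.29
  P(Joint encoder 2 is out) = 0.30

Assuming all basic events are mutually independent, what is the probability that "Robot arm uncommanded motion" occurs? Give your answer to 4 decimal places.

0.3454

P(Servo loop unavailable) [OR] = 1 − (1−0.26) × (1−0.44) × (1−0.24) × (1−0.19) = 0.744895
P(Controller stage unavailable) [AND] = 0.744895 × 0.41 × 0.03 = 0.009162
P(Feedback branch inoperative) [AND] = 0.40 × 0.009162 = 0.003665
P(Brake chain down) [OR] = 1 − (1−0.28) × (1−0.31) = 0.503200
P(Safety interlock fails) [OR] = 1 − (1−0.40) × (1−0.15) × (1−0.22) × (1−0.29) = 0.717562
P(E-stop path unavailable) [AND] = 0.503200 × 0.17 × 0.717562 = 0.061383
P(Robot arm uncommanded motion) [OR] = 1 − (1−0.003665) × (1−0.061383) × (1−0.30) = 0.345376
Rounded to 4 decimal places: P(Robot arm uncommanded motion) ≈ 0.3454.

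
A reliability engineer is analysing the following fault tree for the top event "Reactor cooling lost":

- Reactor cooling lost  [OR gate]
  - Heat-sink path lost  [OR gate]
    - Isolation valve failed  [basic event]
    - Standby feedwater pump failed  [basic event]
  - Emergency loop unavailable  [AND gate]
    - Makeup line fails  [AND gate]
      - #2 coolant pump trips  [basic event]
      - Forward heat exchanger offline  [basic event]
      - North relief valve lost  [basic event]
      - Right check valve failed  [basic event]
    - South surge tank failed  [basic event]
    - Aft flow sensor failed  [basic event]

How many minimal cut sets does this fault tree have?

3

Heat-sink path lost [OR]: union of children's cut sets → 2 cut set(s).
Makeup line fails [AND]: one cut set from each child combined → 1 × 1 × 1 × 1 = 1 cut set(s).
Emergency loop unavailable [AND]: one cut set from each child combined → 1 × 1 × 1 = 1 cut set(s).
Reactor cooling lost [OR]: union of children's cut sets → 3 cut set(s).
Minimal cut sets: {Isolation valve failed}; {Standby feedwater pump failed}; {#2 coolant pump trips, Aft flow sensor failed, Forward heat exchanger offline, North relief valve lost, Right check valve failed, South surge tank failed}.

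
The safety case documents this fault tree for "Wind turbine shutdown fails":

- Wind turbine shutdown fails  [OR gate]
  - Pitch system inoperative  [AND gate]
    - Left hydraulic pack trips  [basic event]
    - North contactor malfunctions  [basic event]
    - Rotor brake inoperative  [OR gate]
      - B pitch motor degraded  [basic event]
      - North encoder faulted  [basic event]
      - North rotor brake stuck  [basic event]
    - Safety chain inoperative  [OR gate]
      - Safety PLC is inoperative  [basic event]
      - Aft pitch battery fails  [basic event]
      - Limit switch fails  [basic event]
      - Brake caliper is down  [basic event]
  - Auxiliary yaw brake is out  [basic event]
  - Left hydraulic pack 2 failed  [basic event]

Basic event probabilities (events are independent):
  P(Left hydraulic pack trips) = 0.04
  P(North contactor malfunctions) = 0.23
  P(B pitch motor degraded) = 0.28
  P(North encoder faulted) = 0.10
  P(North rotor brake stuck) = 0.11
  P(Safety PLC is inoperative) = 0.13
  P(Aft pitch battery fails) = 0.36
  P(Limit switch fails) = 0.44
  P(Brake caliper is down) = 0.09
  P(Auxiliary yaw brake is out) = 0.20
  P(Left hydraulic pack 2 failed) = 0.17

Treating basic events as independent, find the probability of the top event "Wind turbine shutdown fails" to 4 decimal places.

P(Rotor brake inoperative) [OR] = 1 − (1−0.28) × (1−0.10) × (1−0.11) = 0.423280
P(Safety chain inoperative) [OR] = 1 − (1−0.13) × (1−0.36) × (1−0.44) × (1−0.09) = 0.716255
P(Pitch system inoperative) [AND] = 0.04 × 0.23 × 0.423280 × 0.716255 = 0.002789
P(Wind turbine shutdown fails) [OR] = 1 − (1−0.002789) × (1−0.20) × (1−0.17) = 0.337852
Rounded to 4 decimal places: P(Wind turbine shutdown fails) ≈ 0.3379.

0.3379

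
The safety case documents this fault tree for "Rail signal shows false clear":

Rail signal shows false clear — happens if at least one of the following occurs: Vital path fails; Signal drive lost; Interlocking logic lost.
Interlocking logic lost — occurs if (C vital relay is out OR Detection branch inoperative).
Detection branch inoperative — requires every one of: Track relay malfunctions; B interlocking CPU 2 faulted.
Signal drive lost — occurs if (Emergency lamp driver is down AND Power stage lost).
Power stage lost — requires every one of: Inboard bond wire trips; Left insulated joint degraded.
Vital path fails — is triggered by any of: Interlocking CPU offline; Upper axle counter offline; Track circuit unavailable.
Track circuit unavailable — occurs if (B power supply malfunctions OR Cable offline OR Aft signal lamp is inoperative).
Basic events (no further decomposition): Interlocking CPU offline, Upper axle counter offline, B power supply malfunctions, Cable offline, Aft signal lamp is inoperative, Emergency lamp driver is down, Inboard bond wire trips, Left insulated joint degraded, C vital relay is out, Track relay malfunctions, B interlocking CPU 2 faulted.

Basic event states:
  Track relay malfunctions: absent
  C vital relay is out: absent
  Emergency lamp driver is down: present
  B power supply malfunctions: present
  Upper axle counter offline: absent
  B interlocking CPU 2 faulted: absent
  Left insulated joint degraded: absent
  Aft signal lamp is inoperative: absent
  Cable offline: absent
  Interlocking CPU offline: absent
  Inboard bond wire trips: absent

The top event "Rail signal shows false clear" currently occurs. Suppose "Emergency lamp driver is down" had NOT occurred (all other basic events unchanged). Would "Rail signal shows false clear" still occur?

Yes

Counterfactual: set "Emergency lamp driver is down" to not occurred.
Track circuit unavailable [OR]: B power supply malfunctions=occurs, Cable offline=not, Aft signal lamp is inoperative=not → at least one input occurs → occurs.
Vital path fails [OR]: Interlocking CPU offline=not, Upper axle counter offline=not, Track circuit unavailable=occurs → at least one input occurs → occurs.
Power stage lost [AND]: Inboard bond wire trips=not, Left insulated joint degraded=not → not all inputs occur → does not occur.
Signal drive lost [AND]: Emergency lamp driver is down=not, Power stage lost=not → not all inputs occur → does not occur.
Detection branch inoperative [AND]: Track relay malfunctions=not, B interlocking CPU 2 faulted=not → not all inputs occur → does not occur.
Interlocking logic lost [OR]: C vital relay is out=not, Detection branch inoperative=not → no input occurs → does not occur.
Rail signal shows false clear [OR]: Vital path fails=occurs, Signal drive lost=not, Interlocking logic lost=not → at least one input occurs → occurs.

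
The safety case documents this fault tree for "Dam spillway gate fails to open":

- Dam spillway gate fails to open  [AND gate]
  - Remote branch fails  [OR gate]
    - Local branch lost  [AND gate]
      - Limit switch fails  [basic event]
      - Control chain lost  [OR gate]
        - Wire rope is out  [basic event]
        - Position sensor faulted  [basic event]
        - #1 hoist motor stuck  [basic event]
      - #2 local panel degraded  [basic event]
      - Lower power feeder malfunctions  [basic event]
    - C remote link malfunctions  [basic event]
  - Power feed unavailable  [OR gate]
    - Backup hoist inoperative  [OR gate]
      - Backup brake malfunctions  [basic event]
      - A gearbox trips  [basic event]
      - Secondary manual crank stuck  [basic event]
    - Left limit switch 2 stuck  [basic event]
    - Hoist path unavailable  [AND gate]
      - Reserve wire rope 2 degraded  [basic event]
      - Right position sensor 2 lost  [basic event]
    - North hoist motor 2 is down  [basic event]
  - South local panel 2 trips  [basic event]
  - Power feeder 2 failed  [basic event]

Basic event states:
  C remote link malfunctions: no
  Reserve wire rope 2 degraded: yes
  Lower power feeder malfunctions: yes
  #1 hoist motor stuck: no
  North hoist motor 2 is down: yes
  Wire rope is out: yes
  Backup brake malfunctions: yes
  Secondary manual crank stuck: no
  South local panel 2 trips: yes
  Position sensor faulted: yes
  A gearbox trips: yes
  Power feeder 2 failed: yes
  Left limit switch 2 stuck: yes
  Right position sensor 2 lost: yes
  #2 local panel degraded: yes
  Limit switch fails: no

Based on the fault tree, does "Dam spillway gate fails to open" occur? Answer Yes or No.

No

Control chain lost [OR]: Wire rope is out=occurs, Position sensor faulted=occurs, #1 hoist motor stuck=not → at least one input occurs → occurs.
Local branch lost [AND]: Limit switch fails=not, Control chain lost=occurs, #2 local panel degraded=occurs, Lower power feeder malfunctions=occurs → not all inputs occur → does not occur.
Remote branch fails [OR]: Local branch lost=not, C remote link malfunctions=not → no input occurs → does not occur.
Backup hoist inoperative [OR]: Backup brake malfunctions=occurs, A gearbox trips=occurs, Secondary manual crank stuck=not → at least one input occurs → occurs.
Hoist path unavailable [AND]: Reserve wire rope 2 degraded=occurs, Right position sensor 2 lost=occurs → all inputs occur → occurs.
Power feed unavailable [OR]: Backup hoist inoperative=occurs, Left limit switch 2 stuck=occurs, Hoist path unavailable=occurs, North hoist motor 2 is down=occurs → at least one input occurs → occurs.
Dam spillway gate fails to open [AND]: Remote branch fails=not, Power feed unavailable=occurs, South local panel 2 trips=occurs, Power feeder 2 failed=occurs → not all inputs occur → does not occur.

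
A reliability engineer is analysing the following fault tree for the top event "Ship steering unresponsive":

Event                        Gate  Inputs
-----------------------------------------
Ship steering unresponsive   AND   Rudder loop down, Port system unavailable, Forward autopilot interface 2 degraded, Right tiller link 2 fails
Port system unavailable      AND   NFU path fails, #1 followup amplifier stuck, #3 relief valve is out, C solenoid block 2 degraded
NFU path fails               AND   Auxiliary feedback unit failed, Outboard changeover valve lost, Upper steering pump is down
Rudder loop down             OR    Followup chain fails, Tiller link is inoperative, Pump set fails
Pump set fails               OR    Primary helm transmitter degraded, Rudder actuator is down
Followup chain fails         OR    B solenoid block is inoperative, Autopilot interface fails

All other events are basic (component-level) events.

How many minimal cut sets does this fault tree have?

Followup chain fails [OR]: union of children's cut sets → 2 cut set(s).
Pump set fails [OR]: union of children's cut sets → 2 cut set(s).
Rudder loop down [OR]: union of children's cut sets → 5 cut set(s).
NFU path fails [AND]: one cut set from each child combined → 1 × 1 × 1 = 1 cut set(s).
Port system unavailable [AND]: one cut set from each child combined → 1 × 1 × 1 × 1 = 1 cut set(s).
Ship steering unresponsive [AND]: one cut set from each child combined → 5 × 1 × 1 × 1 = 5 cut set(s).
Minimal cut sets: {#1 followup amplifier stuck, #3 relief valve is out, Auxiliary feedback unit failed, B solenoid block is inoperative, C solenoid block 2 degraded, Forward autopilot interface 2 degraded, Outboard changeover valve lost, Right tiller link 2 fails, Upper steering pump is down}; {#1 followup amplifier stuck, #3 relief valve is out, Autopilot interface fails, Auxiliary feedback unit failed, C solenoid block 2 degraded, Forward autopilot interface 2 degraded, Outboard changeover valve lost, Right tiller link 2 fails, Upper steering pump is down}; {#1 followup amplifier stuck, #3 relief valve is out, Auxiliary feedback unit failed, C solenoid block 2 degraded, Forward autopilot interface 2 degraded, Outboard changeover valve lost, Right tiller link 2 fails, Tiller link is inoperative, Upper steering pump is down}; {#1 followup amplifier stuck, #3 relief valve is out, Auxiliary feedback unit failed, C solenoid block 2 degraded, Forward autopilot interface 2 degraded, Outboard changeover valve lost, Primary helm transmitter degraded, Right tiller link 2 fails, Upper steering pump is down}; {#1 followup amplifier stuck, #3 relief valve is out, Auxiliary feedback unit failed, C solenoid block 2 degraded, Forward autopilot interface 2 degraded, Outboard changeover valve lost, Right tiller link 2 fails, Rudder actuator is down, Upper steering pump is down}.

5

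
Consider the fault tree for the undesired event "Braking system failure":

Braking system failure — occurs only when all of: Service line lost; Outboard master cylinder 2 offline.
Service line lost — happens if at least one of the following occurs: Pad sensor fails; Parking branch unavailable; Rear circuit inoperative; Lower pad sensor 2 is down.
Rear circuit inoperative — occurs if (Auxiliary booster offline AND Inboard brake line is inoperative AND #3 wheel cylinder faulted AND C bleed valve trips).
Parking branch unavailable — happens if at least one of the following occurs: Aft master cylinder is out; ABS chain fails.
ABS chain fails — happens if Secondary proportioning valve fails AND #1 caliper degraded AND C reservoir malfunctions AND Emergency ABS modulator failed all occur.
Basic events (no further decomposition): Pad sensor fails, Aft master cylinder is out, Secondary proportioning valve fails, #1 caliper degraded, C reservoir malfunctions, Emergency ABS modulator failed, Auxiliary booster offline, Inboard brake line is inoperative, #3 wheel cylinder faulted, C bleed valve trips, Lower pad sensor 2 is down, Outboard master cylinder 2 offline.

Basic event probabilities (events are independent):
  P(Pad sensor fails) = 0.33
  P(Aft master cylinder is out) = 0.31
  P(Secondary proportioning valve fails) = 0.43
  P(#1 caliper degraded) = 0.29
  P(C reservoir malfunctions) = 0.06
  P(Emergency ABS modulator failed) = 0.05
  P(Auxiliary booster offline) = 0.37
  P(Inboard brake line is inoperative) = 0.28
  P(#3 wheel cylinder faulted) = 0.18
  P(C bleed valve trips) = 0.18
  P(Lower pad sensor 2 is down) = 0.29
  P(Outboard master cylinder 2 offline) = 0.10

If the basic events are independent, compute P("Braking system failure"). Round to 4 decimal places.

P(ABS chain fails) [AND] = 0.43 × 0.29 × 0.06 × 0.05 = 0.000374
P(Parking branch unavailable) [OR] = 1 − (1−0.31) × (1−0.000374) = 0.310258
P(Rear circuit inoperative) [AND] = 0.37 × 0.28 × 0.18 × 0.18 = 0.003357
P(Service line lost) [OR] = 1 − (1−0.33) × (1−0.310258) × (1−0.003357) × (1−0.29) = 0.672991
P(Braking system failure) [AND] = 0.672991 × 0.10 = 0.067299
Rounded to 4 decimal places: P(Braking system failure) ≈ 0.0673.

0.0673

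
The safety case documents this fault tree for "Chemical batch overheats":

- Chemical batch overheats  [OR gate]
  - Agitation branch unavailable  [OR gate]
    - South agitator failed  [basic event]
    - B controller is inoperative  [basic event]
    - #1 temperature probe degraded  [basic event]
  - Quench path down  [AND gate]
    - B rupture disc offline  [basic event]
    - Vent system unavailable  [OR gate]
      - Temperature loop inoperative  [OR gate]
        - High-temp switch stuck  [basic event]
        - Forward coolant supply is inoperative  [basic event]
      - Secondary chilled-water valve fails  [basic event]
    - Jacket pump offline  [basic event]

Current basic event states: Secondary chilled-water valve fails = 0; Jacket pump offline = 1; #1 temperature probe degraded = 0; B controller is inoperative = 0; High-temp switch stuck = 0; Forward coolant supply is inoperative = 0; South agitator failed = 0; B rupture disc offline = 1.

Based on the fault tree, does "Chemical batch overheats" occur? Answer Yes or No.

No

Agitation branch unavailable [OR]: South agitator failed=not, B controller is inoperative=not, #1 temperature probe degraded=not → no input occurs → does not occur.
Temperature loop inoperative [OR]: High-temp switch stuck=not, Forward coolant supply is inoperative=not → no input occurs → does not occur.
Vent system unavailable [OR]: Temperature loop inoperative=not, Secondary chilled-water valve fails=not → no input occurs → does not occur.
Quench path down [AND]: B rupture disc offline=occurs, Vent system unavailable=not, Jacket pump offline=occurs → not all inputs occur → does not occur.
Chemical batch overheats [OR]: Agitation branch unavailable=not, Quench path down=not → no input occurs → does not occur.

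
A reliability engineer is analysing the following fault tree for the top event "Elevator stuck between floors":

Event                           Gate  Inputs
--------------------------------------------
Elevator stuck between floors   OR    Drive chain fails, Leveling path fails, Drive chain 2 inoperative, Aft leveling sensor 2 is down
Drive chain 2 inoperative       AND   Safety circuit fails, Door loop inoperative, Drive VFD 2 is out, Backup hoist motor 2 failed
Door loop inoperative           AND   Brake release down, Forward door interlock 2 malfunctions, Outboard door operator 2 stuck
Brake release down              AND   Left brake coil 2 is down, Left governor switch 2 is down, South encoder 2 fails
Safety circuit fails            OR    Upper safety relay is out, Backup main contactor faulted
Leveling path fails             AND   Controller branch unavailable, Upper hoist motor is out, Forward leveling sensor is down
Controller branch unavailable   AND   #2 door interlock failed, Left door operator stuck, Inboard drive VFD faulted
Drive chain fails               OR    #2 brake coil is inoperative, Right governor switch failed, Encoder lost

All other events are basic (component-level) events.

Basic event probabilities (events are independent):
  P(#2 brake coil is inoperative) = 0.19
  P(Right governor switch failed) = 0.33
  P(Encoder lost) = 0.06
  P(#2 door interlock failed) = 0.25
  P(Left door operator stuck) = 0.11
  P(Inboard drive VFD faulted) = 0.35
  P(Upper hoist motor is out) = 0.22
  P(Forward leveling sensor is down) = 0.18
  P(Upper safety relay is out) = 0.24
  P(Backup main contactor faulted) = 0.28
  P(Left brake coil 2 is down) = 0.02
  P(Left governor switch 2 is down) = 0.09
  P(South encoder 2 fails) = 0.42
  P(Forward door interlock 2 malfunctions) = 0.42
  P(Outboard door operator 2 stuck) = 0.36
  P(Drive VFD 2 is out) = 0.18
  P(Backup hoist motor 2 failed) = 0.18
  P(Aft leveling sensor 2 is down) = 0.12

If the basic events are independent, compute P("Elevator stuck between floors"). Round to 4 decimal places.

P(Drive chain fails) [OR] = 1 − (1−0.19) × (1−0.33) × (1−0.06) = 0.489862
P(Controller branch unavailable) [AND] = 0.25 × 0.11 × 0.35 = 0.009625
P(Leveling path fails) [AND] = 0.009625 × 0.22 × 0.18 = 0.000381
P(Safety circuit fails) [OR] = 1 − (1−0.24) × (1−0.28) = 0.452800
P(Brake release down) [AND] = 0.02 × 0.09 × 0.42 = 0.000756
P(Door loop inoperative) [AND] = 0.000756 × 0.42 × 0.36 = 0.000114
P(Drive chain 2 inoperative) [AND] = 0.452800 × 0.000114 × 0.18 × 0.18 = 0.000002
P(Elevator stuck between floors) [OR] = 1 − (1−0.489862) × (1−0.000381) × (1−0.000002) × (1−0.12) = 0.551250
Rounded to 4 decimal places: P(Elevator stuck between floors) ≈ 0.5513.

0.5513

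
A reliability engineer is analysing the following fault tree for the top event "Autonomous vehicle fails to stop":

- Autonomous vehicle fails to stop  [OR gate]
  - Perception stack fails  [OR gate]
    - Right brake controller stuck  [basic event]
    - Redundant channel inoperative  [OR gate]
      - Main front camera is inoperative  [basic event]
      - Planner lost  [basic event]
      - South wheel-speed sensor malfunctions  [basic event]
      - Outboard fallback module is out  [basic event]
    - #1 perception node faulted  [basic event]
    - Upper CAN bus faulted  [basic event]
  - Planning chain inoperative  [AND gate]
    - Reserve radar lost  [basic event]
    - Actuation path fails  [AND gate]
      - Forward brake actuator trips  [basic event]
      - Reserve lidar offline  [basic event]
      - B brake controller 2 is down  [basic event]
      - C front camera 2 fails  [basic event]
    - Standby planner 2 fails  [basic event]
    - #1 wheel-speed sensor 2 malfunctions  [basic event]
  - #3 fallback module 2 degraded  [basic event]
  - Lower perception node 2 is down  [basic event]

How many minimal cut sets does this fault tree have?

10

Redundant channel inoperative [OR]: union of children's cut sets → 4 cut set(s).
Perception stack fails [OR]: union of children's cut sets → 7 cut set(s).
Actuation path fails [AND]: one cut set from each child combined → 1 × 1 × 1 × 1 = 1 cut set(s).
Planning chain inoperative [AND]: one cut set from each child combined → 1 × 1 × 1 × 1 = 1 cut set(s).
Autonomous vehicle fails to stop [OR]: union of children's cut sets → 10 cut set(s).
Minimal cut sets: {Right brake controller stuck}; {Main front camera is inoperative}; {Planner lost}; {South wheel-speed sensor malfunctions}; {Outboard fallback module is out}; {#1 perception node faulted}; {Upper CAN bus faulted}; {#1 wheel-speed sensor 2 malfunctions, B brake controller 2 is down, C front camera 2 fails, Forward brake actuator trips, Reserve lidar offline, Reserve radar lost, Standby planner 2 fails}; {#3 fallback module 2 degraded}; {Lower perception node 2 is down}.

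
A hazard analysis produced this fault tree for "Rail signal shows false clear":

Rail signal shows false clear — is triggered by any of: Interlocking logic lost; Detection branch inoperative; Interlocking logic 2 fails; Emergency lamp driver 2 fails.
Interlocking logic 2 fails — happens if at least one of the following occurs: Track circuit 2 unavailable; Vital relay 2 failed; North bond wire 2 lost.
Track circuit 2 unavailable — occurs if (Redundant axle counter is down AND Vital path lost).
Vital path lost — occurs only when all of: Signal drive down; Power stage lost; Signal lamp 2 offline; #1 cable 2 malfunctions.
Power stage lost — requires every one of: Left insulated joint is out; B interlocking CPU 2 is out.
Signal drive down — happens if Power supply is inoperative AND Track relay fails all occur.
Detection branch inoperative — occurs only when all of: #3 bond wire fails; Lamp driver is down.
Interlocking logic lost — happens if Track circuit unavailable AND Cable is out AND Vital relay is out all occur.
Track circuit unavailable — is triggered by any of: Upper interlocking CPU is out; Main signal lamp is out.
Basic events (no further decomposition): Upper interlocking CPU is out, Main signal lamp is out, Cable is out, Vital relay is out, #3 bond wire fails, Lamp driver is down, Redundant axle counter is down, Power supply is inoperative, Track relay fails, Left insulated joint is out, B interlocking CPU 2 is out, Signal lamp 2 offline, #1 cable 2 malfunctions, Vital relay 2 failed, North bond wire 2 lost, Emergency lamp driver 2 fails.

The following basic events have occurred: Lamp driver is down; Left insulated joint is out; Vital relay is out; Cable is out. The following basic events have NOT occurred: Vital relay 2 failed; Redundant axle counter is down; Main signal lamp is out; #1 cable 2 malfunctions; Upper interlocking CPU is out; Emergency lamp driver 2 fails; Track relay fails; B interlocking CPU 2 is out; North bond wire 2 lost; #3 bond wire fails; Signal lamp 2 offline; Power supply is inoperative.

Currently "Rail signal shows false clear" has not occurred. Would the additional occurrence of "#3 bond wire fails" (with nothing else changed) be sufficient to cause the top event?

Yes

Counterfactual: set "#3 bond wire fails" to occurred.
Track circuit unavailable [OR]: Upper interlocking CPU is out=not, Main signal lamp is out=not → no input occurs → does not occur.
Interlocking logic lost [AND]: Track circuit unavailable=not, Cable is out=occurs, Vital relay is out=occurs → not all inputs occur → does not occur.
Detection branch inoperative [AND]: #3 bond wire fails=occurs, Lamp driver is down=occurs → all inputs occur → occurs.
Signal drive down [AND]: Power supply is inoperative=not, Track relay fails=not → not all inputs occur → does not occur.
Power stage lost [AND]: Left insulated joint is out=occurs, B interlocking CPU 2 is out=not → not all inputs occur → does not occur.
Vital path lost [AND]: Signal drive down=not, Power stage lost=not, Signal lamp 2 offline=not, #1 cable 2 malfunctions=not → not all inputs occur → does not occur.
Track circuit 2 unavailable [AND]: Redundant axle counter is down=not, Vital path lost=not → not all inputs occur → does not occur.
Interlocking logic 2 fails [OR]: Track circuit 2 unavailable=not, Vital relay 2 failed=not, North bond wire 2 lost=not → no input occurs → does not occur.
Rail signal shows false clear [OR]: Interlocking logic lost=not, Detection branch inoperative=occurs, Interlocking logic 2 fails=not, Emergency lamp driver 2 fails=not → at least one input occurs → occurs.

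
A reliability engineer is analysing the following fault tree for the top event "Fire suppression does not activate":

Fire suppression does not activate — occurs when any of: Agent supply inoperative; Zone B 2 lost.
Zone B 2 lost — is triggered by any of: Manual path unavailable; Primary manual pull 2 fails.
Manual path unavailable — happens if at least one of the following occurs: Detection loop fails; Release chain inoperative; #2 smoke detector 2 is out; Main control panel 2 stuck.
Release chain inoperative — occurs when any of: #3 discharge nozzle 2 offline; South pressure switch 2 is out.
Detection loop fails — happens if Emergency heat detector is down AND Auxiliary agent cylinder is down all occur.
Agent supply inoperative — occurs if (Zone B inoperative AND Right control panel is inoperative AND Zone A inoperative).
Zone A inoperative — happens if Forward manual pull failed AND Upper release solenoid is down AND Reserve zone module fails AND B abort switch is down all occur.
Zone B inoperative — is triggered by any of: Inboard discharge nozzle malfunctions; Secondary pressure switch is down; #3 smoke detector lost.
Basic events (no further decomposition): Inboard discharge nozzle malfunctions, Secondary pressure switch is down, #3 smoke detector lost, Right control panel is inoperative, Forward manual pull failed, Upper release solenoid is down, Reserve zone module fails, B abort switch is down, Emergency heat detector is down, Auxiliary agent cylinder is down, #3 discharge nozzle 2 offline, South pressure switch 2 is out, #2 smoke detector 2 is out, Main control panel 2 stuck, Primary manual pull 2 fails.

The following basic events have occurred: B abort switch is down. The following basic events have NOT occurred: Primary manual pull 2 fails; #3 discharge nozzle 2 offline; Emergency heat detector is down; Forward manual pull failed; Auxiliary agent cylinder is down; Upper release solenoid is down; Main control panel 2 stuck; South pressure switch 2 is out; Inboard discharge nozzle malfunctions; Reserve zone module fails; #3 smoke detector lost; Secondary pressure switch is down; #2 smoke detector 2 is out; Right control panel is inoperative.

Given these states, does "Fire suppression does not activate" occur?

No

Zone B inoperative [OR]: Inboard discharge nozzle malfunctions=not, Secondary pressure switch is down=not, #3 smoke detector lost=not → no input occurs → does not occur.
Zone A inoperative [AND]: Forward manual pull failed=not, Upper release solenoid is down=not, Reserve zone module fails=not, B abort switch is down=occurs → not all inputs occur → does not occur.
Agent supply inoperative [AND]: Zone B inoperative=not, Right control panel is inoperative=not, Zone A inoperative=not → not all inputs occur → does not occur.
Detection loop fails [AND]: Emergency heat detector is down=not, Auxiliary agent cylinder is down=not → not all inputs occur → does not occur.
Release chain inoperative [OR]: #3 discharge nozzle 2 offline=not, South pressure switch 2 is out=not → no input occurs → does not occur.
Manual path unavailable [OR]: Detection loop fails=not, Release chain inoperative=not, #2 smoke detector 2 is out=not, Main control panel 2 stuck=not → no input occurs → does not occur.
Zone B 2 lost [OR]: Manual path unavailable=not, Primary manual pull 2 fails=not → no input occurs → does not occur.
Fire suppression does not activate [OR]: Agent supply inoperative=not, Zone B 2 lost=not → no input occurs → does not occur.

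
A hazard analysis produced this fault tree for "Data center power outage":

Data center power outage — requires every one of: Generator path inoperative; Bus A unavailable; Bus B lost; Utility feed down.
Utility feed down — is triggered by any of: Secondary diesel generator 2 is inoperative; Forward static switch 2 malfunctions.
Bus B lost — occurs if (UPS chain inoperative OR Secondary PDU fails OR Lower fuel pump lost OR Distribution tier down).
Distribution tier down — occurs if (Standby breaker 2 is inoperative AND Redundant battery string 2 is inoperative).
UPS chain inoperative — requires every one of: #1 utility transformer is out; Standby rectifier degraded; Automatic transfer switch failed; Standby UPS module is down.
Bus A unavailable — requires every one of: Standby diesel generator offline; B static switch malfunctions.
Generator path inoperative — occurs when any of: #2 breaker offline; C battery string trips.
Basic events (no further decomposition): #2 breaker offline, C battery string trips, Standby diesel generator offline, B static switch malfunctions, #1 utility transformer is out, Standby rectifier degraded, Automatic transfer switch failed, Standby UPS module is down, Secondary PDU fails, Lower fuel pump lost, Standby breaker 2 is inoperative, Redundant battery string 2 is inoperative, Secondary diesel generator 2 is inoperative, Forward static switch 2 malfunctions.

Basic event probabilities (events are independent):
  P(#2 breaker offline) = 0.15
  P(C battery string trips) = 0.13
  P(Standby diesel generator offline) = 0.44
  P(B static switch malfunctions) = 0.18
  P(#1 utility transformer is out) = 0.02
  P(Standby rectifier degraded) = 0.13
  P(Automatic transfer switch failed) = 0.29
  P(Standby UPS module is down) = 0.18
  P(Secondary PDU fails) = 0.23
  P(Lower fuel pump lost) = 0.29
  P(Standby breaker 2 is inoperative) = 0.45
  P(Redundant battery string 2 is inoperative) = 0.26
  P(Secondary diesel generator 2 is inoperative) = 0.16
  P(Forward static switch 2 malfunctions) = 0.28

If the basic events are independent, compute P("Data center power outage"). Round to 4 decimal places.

0.0042

P(Generator path inoperative) [OR] = 1 − (1−0.15) × (1−0.13) = 0.260500
P(Bus A unavailable) [AND] = 0.44 × 0.18 = 0.079200
P(UPS chain inoperative) [AND] = 0.02 × 0.13 × 0.29 × 0.18 = 0.000136
P(Distribution tier down) [AND] = 0.45 × 0.26 = 0.117000
P(Bus B lost) [OR] = 1 − (1−0.000136) × (1−0.23) × (1−0.29) × (1−0.117000) = 0.517330
P(Utility feed down) [OR] = 1 − (1−0.16) × (1−0.28) = 0.395200
P(Data center power outage) [AND] = 0.260500 × 0.079200 × 0.517330 × 0.395200 = 0.004218
Rounded to 4 decimal places: P(Data center power outage) ≈ 0.0042.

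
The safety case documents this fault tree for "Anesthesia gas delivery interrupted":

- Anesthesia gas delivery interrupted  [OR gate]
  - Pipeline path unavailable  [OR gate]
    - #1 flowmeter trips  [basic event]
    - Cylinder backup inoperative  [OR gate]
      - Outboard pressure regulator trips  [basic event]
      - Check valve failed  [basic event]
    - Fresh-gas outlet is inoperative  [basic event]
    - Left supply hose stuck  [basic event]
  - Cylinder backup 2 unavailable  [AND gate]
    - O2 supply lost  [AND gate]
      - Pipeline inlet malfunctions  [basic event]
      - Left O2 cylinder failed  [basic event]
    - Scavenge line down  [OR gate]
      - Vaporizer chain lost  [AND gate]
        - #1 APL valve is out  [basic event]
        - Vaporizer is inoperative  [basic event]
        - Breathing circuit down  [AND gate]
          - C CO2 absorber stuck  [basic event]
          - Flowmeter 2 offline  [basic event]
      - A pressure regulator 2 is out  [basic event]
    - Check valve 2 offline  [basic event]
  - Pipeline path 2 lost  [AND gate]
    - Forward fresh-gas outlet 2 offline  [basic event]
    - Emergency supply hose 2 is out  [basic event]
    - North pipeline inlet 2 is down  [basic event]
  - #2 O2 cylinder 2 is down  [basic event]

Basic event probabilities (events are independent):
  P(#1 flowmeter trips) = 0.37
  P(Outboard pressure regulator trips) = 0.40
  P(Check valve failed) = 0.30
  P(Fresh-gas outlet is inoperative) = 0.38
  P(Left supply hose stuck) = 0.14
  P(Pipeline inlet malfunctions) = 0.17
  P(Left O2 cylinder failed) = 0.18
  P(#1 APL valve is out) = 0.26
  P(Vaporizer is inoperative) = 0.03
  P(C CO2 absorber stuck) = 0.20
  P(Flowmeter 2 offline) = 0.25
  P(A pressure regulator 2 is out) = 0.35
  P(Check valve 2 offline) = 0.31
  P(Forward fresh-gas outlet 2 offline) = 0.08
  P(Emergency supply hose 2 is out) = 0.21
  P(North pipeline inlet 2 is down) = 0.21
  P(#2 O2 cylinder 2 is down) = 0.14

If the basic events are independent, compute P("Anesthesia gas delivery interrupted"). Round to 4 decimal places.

0.8795

P(Cylinder backup inoperative) [OR] = 1 − (1−0.40) × (1−0.30) = 0.580000
P(Pipeline path unavailable) [OR] = 1 − (1−0.37) × (1−0.580000) × (1−0.38) × (1−0.14) = 0.858915
P(O2 supply lost) [AND] = 0.17 × 0.18 = 0.030600
P(Breathing circuit down) [AND] = 0.20 × 0.25 = 0.050000
P(Vaporizer chain lost) [AND] = 0.26 × 0.03 × 0.050000 = 0.000390
P(Scavenge line down) [OR] = 1 − (1−0.000390) × (1−0.35) = 0.350254
P(Cylinder backup 2 unavailable) [AND] = 0.030600 × 0.350254 × 0.31 = 0.003323
P(Pipeline path 2 lost) [AND] = 0.08 × 0.21 × 0.21 = 0.003528
P(Anesthesia gas delivery interrupted) [OR] = 1 − (1−0.858915) × (1−0.003323) × (1−0.003528) × (1−0.14) = 0.879497
Rounded to 4 decimal places: P(Anesthesia gas delivery interrupted) ≈ 0.8795.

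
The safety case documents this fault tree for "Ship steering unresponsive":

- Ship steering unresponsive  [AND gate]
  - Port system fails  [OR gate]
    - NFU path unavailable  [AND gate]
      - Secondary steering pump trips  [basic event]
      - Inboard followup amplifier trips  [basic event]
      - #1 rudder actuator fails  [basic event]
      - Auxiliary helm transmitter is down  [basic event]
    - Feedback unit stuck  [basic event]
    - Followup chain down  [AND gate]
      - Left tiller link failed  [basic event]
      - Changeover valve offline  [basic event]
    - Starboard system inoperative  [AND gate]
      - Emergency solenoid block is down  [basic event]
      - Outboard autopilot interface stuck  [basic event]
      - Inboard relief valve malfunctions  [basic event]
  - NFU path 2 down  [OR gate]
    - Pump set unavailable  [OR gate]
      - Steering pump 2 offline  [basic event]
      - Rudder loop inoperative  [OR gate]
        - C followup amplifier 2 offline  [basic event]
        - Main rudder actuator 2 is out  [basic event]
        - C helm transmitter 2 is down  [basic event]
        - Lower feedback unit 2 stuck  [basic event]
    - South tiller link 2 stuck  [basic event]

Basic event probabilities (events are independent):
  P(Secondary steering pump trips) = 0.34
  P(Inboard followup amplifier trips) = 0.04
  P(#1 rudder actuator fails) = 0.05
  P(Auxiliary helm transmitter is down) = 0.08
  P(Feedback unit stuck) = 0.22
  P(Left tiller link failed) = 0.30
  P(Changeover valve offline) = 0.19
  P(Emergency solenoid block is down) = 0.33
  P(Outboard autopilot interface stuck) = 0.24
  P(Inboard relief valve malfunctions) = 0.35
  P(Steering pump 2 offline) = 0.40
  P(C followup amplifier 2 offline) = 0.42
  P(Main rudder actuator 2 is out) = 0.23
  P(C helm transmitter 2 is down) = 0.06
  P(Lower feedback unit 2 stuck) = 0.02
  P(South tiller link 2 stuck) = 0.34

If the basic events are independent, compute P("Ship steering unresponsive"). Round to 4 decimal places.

P(NFU path unavailable) [AND] = 0.34 × 0.04 × 0.05 × 0.08 = 0.000054
P(Followup chain down) [AND] = 0.30 × 0.19 = 0.057000
P(Starboard system inoperative) [AND] = 0.33 × 0.24 × 0.35 = 0.027720
P(Port system fails) [OR] = 1 − (1−0.000054) × (1−0.22) × (1−0.057000) × (1−0.027720) = 0.284888
P(Rudder loop inoperative) [OR] = 1 − (1−0.42) × (1−0.23) × (1−0.06) × (1−0.02) = 0.588592
P(Pump set unavailable) [OR] = 1 − (1−0.40) × (1−0.588592) = 0.753155
P(NFU path 2 down) [OR] = 1 − (1−0.753155) × (1−0.34) = 0.837082
P(Ship steering unresponsive) [AND] = 0.284888 × 0.837082 = 0.238475
Rounded to 4 decimal places: P(Ship steering unresponsive) ≈ 0.2385.

0.2385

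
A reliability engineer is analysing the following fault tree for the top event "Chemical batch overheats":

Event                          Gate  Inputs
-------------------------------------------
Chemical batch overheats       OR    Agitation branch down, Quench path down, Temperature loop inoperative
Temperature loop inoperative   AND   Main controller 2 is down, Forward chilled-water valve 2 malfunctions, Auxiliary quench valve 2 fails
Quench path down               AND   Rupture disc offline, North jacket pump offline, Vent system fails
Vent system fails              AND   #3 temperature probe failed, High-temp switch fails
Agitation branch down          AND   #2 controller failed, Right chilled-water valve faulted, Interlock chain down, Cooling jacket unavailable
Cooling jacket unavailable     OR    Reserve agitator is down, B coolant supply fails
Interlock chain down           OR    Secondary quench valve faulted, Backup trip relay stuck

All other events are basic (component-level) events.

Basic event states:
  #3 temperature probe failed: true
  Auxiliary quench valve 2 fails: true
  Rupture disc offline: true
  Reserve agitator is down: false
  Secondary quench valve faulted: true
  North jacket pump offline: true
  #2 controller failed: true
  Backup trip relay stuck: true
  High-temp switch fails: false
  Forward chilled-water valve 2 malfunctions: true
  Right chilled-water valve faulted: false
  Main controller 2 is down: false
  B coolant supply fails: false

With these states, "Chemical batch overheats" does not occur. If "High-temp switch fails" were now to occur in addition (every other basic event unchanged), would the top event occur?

Yes

Counterfactual: set "High-temp switch fails" to occurred.
Interlock chain down [OR]: Secondary quench valve faulted=occurs, Backup trip relay stuck=occurs → at least one input occurs → occurs.
Cooling jacket unavailable [OR]: Reserve agitator is down=not, B coolant supply fails=not → no input occurs → does not occur.
Agitation branch down [AND]: #2 controller failed=occurs, Right chilled-water valve faulted=not, Interlock chain down=occurs, Cooling jacket unavailable=not → not all inputs occur → does not occur.
Vent system fails [AND]: #3 temperature probe failed=occurs, High-temp switch fails=occurs → all inputs occur → occurs.
Quench path down [AND]: Rupture disc offline=occurs, North jacket pump offline=occurs, Vent system fails=occurs → all inputs occur → occurs.
Temperature loop inoperative [AND]: Main controller 2 is down=not, Forward chilled-water valve 2 malfunctions=occurs, Auxiliary quench valve 2 fails=occurs → not all inputs occur → does not occur.
Chemical batch overheats [OR]: Agitation branch down=not, Quench path down=occurs, Temperature loop inoperative=not → at least one input occurs → occurs.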